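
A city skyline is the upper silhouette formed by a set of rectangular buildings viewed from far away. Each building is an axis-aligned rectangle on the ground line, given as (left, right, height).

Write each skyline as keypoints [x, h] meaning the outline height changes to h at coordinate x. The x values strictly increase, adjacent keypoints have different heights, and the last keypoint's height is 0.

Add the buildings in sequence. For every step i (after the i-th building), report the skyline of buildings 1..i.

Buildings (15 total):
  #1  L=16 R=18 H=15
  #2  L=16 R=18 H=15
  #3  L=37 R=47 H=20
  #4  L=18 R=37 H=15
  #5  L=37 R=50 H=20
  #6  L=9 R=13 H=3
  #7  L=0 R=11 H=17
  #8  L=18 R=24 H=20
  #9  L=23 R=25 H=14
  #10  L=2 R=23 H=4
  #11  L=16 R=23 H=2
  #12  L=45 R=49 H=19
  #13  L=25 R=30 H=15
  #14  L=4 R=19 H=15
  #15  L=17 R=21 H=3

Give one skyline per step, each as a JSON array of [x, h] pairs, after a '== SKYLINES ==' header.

== SKYLINES ==
[[16,15],[18,0]]
[[16,15],[18,0]]
[[16,15],[18,0],[37,20],[47,0]]
[[16,15],[37,20],[47,0]]
[[16,15],[37,20],[50,0]]
[[9,3],[13,0],[16,15],[37,20],[50,0]]
[[0,17],[11,3],[13,0],[16,15],[37,20],[50,0]]
[[0,17],[11,3],[13,0],[16,15],[18,20],[24,15],[37,20],[50,0]]
[[0,17],[11,3],[13,0],[16,15],[18,20],[24,15],[37,20],[50,0]]
[[0,17],[11,4],[16,15],[18,20],[24,15],[37,20],[50,0]]
[[0,17],[11,4],[16,15],[18,20],[24,15],[37,20],[50,0]]
[[0,17],[11,4],[16,15],[18,20],[24,15],[37,20],[50,0]]
[[0,17],[11,4],[16,15],[18,20],[24,15],[37,20],[50,0]]
[[0,17],[11,15],[18,20],[24,15],[37,20],[50,0]]
[[0,17],[11,15],[18,20],[24,15],[37,20],[50,0]]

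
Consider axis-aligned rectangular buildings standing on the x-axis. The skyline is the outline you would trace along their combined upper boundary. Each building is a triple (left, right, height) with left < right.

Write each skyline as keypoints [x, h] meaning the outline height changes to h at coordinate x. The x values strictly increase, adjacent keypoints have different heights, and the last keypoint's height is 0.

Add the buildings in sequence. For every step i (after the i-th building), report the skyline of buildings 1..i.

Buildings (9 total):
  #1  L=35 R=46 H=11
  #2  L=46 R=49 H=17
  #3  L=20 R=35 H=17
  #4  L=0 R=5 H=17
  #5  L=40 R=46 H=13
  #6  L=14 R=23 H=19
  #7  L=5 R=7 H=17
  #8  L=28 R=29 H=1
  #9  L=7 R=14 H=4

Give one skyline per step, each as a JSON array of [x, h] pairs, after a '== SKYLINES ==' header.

== SKYLINES ==
[[35,11],[46,0]]
[[35,11],[46,17],[49,0]]
[[20,17],[35,11],[46,17],[49,0]]
[[0,17],[5,0],[20,17],[35,11],[46,17],[49,0]]
[[0,17],[5,0],[20,17],[35,11],[40,13],[46,17],[49,0]]
[[0,17],[5,0],[14,19],[23,17],[35,11],[40,13],[46,17],[49,0]]
[[0,17],[7,0],[14,19],[23,17],[35,11],[40,13],[46,17],[49,0]]
[[0,17],[7,0],[14,19],[23,17],[35,11],[40,13],[46,17],[49,0]]
[[0,17],[7,4],[14,19],[23,17],[35,11],[40,13],[46,17],[49,0]]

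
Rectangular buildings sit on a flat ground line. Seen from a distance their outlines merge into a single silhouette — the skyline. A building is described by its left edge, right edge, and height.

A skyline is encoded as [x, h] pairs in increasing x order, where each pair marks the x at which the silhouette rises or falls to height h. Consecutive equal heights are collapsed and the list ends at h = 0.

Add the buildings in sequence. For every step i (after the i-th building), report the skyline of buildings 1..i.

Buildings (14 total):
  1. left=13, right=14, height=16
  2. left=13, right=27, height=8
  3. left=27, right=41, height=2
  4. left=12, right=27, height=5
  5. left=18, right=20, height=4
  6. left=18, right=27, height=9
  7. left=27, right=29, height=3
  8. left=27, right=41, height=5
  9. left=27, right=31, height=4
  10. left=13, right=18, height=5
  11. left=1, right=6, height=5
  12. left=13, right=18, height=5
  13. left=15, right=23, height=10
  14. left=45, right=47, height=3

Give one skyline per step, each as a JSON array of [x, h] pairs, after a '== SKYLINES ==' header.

== SKYLINES ==
[[13,16],[14,0]]
[[13,16],[14,8],[27,0]]
[[13,16],[14,8],[27,2],[41,0]]
[[12,5],[13,16],[14,8],[27,2],[41,0]]
[[12,5],[13,16],[14,8],[27,2],[41,0]]
[[12,5],[13,16],[14,8],[18,9],[27,2],[41,0]]
[[12,5],[13,16],[14,8],[18,9],[27,3],[29,2],[41,0]]
[[12,5],[13,16],[14,8],[18,9],[27,5],[41,0]]
[[12,5],[13,16],[14,8],[18,9],[27,5],[41,0]]
[[12,5],[13,16],[14,8],[18,9],[27,5],[41,0]]
[[1,5],[6,0],[12,5],[13,16],[14,8],[18,9],[27,5],[41,0]]
[[1,5],[6,0],[12,5],[13,16],[14,8],[18,9],[27,5],[41,0]]
[[1,5],[6,0],[12,5],[13,16],[14,8],[15,10],[23,9],[27,5],[41,0]]
[[1,5],[6,0],[12,5],[13,16],[14,8],[15,10],[23,9],[27,5],[41,0],[45,3],[47,0]]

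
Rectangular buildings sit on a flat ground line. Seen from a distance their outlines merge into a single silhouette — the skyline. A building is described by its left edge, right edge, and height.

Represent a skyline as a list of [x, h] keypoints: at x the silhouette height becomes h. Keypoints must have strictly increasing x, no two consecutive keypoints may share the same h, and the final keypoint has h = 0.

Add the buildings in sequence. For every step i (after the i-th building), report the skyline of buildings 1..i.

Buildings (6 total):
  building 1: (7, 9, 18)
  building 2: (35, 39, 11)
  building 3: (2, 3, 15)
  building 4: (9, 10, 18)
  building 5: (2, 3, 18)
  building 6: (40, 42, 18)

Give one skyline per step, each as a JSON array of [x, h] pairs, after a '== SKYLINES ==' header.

== SKYLINES ==
[[7,18],[9,0]]
[[7,18],[9,0],[35,11],[39,0]]
[[2,15],[3,0],[7,18],[9,0],[35,11],[39,0]]
[[2,15],[3,0],[7,18],[10,0],[35,11],[39,0]]
[[2,18],[3,0],[7,18],[10,0],[35,11],[39,0]]
[[2,18],[3,0],[7,18],[10,0],[35,11],[39,0],[40,18],[42,0]]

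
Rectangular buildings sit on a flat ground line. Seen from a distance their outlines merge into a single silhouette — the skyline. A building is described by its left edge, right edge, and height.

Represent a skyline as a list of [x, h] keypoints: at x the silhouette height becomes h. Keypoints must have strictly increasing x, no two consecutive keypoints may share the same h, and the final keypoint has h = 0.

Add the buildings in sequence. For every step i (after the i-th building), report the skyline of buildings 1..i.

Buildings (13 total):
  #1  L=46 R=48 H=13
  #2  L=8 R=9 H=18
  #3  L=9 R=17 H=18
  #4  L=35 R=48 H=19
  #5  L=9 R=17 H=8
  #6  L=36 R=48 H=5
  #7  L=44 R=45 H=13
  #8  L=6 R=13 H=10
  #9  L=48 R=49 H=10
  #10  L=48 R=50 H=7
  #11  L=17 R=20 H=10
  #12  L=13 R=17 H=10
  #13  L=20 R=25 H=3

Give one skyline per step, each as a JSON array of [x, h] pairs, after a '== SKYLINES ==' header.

== SKYLINES ==
[[46,13],[48,0]]
[[8,18],[9,0],[46,13],[48,0]]
[[8,18],[17,0],[46,13],[48,0]]
[[8,18],[17,0],[35,19],[48,0]]
[[8,18],[17,0],[35,19],[48,0]]
[[8,18],[17,0],[35,19],[48,0]]
[[8,18],[17,0],[35,19],[48,0]]
[[6,10],[8,18],[17,0],[35,19],[48,0]]
[[6,10],[8,18],[17,0],[35,19],[48,10],[49,0]]
[[6,10],[8,18],[17,0],[35,19],[48,10],[49,7],[50,0]]
[[6,10],[8,18],[17,10],[20,0],[35,19],[48,10],[49,7],[50,0]]
[[6,10],[8,18],[17,10],[20,0],[35,19],[48,10],[49,7],[50,0]]
[[6,10],[8,18],[17,10],[20,3],[25,0],[35,19],[48,10],[49,7],[50,0]]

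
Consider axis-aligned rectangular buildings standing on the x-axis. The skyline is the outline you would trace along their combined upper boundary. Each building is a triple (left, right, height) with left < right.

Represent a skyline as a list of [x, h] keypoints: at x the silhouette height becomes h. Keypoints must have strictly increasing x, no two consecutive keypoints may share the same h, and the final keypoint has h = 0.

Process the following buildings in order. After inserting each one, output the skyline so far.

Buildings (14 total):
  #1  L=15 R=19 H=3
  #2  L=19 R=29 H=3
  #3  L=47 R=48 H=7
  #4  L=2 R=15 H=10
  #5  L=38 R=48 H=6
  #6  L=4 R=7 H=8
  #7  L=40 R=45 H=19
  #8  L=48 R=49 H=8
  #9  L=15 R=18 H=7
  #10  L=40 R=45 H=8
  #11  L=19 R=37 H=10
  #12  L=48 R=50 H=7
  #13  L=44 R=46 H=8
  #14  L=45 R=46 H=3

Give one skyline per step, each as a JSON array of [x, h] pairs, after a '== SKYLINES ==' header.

== SKYLINES ==
[[15,3],[19,0]]
[[15,3],[29,0]]
[[15,3],[29,0],[47,7],[48,0]]
[[2,10],[15,3],[29,0],[47,7],[48,0]]
[[2,10],[15,3],[29,0],[38,6],[47,7],[48,0]]
[[2,10],[15,3],[29,0],[38,6],[47,7],[48,0]]
[[2,10],[15,3],[29,0],[38,6],[40,19],[45,6],[47,7],[48,0]]
[[2,10],[15,3],[29,0],[38,6],[40,19],[45,6],[47,7],[48,8],[49,0]]
[[2,10],[15,7],[18,3],[29,0],[38,6],[40,19],[45,6],[47,7],[48,8],[49,0]]
[[2,10],[15,7],[18,3],[29,0],[38,6],[40,19],[45,6],[47,7],[48,8],[49,0]]
[[2,10],[15,7],[18,3],[19,10],[37,0],[38,6],[40,19],[45,6],[47,7],[48,8],[49,0]]
[[2,10],[15,7],[18,3],[19,10],[37,0],[38,6],[40,19],[45,6],[47,7],[48,8],[49,7],[50,0]]
[[2,10],[15,7],[18,3],[19,10],[37,0],[38,6],[40,19],[45,8],[46,6],[47,7],[48,8],[49,7],[50,0]]
[[2,10],[15,7],[18,3],[19,10],[37,0],[38,6],[40,19],[45,8],[46,6],[47,7],[48,8],[49,7],[50,0]]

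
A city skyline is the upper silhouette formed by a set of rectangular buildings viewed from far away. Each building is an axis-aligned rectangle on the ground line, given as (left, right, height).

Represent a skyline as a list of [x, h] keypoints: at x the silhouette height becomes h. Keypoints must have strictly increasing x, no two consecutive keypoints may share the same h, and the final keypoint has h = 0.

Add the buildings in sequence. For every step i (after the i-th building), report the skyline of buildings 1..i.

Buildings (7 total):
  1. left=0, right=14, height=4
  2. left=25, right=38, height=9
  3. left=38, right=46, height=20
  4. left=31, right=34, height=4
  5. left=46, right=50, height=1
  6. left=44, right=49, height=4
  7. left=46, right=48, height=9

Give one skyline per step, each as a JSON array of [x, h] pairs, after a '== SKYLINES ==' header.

== SKYLINES ==
[[0,4],[14,0]]
[[0,4],[14,0],[25,9],[38,0]]
[[0,4],[14,0],[25,9],[38,20],[46,0]]
[[0,4],[14,0],[25,9],[38,20],[46,0]]
[[0,4],[14,0],[25,9],[38,20],[46,1],[50,0]]
[[0,4],[14,0],[25,9],[38,20],[46,4],[49,1],[50,0]]
[[0,4],[14,0],[25,9],[38,20],[46,9],[48,4],[49,1],[50,0]]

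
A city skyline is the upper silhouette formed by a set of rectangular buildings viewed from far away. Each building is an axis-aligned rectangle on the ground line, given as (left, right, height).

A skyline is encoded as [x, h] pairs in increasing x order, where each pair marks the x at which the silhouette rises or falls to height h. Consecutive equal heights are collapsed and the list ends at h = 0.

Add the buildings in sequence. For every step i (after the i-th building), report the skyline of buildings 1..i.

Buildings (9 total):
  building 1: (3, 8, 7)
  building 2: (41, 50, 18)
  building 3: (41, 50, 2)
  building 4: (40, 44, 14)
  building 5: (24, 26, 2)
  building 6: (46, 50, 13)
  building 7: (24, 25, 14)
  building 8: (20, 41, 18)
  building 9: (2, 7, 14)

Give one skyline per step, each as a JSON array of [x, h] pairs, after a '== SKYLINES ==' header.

== SKYLINES ==
[[3,7],[8,0]]
[[3,7],[8,0],[41,18],[50,0]]
[[3,7],[8,0],[41,18],[50,0]]
[[3,7],[8,0],[40,14],[41,18],[50,0]]
[[3,7],[8,0],[24,2],[26,0],[40,14],[41,18],[50,0]]
[[3,7],[8,0],[24,2],[26,0],[40,14],[41,18],[50,0]]
[[3,7],[8,0],[24,14],[25,2],[26,0],[40,14],[41,18],[50,0]]
[[3,7],[8,0],[20,18],[50,0]]
[[2,14],[7,7],[8,0],[20,18],[50,0]]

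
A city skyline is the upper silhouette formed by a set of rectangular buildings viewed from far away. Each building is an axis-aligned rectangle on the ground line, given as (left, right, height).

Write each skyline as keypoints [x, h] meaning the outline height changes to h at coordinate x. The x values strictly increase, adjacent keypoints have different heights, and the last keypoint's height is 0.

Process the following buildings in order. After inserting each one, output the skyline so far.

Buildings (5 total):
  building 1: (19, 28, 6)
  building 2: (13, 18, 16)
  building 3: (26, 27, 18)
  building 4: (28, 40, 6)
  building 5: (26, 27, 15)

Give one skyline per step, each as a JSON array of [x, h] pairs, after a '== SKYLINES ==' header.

== SKYLINES ==
[[19,6],[28,0]]
[[13,16],[18,0],[19,6],[28,0]]
[[13,16],[18,0],[19,6],[26,18],[27,6],[28,0]]
[[13,16],[18,0],[19,6],[26,18],[27,6],[40,0]]
[[13,16],[18,0],[19,6],[26,18],[27,6],[40,0]]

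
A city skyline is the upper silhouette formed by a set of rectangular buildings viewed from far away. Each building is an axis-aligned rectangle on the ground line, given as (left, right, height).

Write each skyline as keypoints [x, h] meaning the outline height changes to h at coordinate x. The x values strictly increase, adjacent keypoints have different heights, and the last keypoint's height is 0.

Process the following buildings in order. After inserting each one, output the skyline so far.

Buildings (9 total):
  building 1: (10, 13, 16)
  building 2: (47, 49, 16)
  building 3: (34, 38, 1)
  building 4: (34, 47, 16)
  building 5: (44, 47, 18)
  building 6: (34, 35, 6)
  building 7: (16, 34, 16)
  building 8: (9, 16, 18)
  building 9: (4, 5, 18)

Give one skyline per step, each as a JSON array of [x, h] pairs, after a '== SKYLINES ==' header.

== SKYLINES ==
[[10,16],[13,0]]
[[10,16],[13,0],[47,16],[49,0]]
[[10,16],[13,0],[34,1],[38,0],[47,16],[49,0]]
[[10,16],[13,0],[34,16],[49,0]]
[[10,16],[13,0],[34,16],[44,18],[47,16],[49,0]]
[[10,16],[13,0],[34,16],[44,18],[47,16],[49,0]]
[[10,16],[13,0],[16,16],[44,18],[47,16],[49,0]]
[[9,18],[16,16],[44,18],[47,16],[49,0]]
[[4,18],[5,0],[9,18],[16,16],[44,18],[47,16],[49,0]]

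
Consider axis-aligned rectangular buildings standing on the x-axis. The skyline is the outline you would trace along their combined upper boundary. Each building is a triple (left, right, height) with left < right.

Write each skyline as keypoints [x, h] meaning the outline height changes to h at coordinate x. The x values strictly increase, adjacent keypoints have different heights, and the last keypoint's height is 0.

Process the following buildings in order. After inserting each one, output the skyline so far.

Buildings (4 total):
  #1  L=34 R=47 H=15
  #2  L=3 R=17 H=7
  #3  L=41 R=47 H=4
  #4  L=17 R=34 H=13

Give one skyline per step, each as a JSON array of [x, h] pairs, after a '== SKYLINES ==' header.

== SKYLINES ==
[[34,15],[47,0]]
[[3,7],[17,0],[34,15],[47,0]]
[[3,7],[17,0],[34,15],[47,0]]
[[3,7],[17,13],[34,15],[47,0]]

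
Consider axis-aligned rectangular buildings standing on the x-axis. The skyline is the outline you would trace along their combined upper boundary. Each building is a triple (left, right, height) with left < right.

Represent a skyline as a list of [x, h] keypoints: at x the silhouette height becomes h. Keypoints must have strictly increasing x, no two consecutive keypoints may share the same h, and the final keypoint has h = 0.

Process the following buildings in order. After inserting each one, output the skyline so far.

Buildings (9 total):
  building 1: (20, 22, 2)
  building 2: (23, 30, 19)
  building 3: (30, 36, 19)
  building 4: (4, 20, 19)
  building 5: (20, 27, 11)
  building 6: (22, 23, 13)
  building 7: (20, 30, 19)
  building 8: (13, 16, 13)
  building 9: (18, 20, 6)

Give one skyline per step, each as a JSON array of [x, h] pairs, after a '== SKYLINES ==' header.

== SKYLINES ==
[[20,2],[22,0]]
[[20,2],[22,0],[23,19],[30,0]]
[[20,2],[22,0],[23,19],[36,0]]
[[4,19],[20,2],[22,0],[23,19],[36,0]]
[[4,19],[20,11],[23,19],[36,0]]
[[4,19],[20,11],[22,13],[23,19],[36,0]]
[[4,19],[36,0]]
[[4,19],[36,0]]
[[4,19],[36,0]]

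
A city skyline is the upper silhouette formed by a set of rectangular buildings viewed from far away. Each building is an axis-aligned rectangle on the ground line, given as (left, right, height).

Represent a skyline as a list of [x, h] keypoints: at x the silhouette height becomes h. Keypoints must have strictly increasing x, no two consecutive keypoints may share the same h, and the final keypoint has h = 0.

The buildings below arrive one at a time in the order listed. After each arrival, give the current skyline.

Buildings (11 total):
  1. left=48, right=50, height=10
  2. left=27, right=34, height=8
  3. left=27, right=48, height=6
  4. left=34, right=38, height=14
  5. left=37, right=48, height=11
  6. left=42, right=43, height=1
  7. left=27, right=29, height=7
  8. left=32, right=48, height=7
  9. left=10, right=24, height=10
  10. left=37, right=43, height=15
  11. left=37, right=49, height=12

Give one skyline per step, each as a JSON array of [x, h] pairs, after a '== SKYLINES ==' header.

== SKYLINES ==
[[48,10],[50,0]]
[[27,8],[34,0],[48,10],[50,0]]
[[27,8],[34,6],[48,10],[50,0]]
[[27,8],[34,14],[38,6],[48,10],[50,0]]
[[27,8],[34,14],[38,11],[48,10],[50,0]]
[[27,8],[34,14],[38,11],[48,10],[50,0]]
[[27,8],[34,14],[38,11],[48,10],[50,0]]
[[27,8],[34,14],[38,11],[48,10],[50,0]]
[[10,10],[24,0],[27,8],[34,14],[38,11],[48,10],[50,0]]
[[10,10],[24,0],[27,8],[34,14],[37,15],[43,11],[48,10],[50,0]]
[[10,10],[24,0],[27,8],[34,14],[37,15],[43,12],[49,10],[50,0]]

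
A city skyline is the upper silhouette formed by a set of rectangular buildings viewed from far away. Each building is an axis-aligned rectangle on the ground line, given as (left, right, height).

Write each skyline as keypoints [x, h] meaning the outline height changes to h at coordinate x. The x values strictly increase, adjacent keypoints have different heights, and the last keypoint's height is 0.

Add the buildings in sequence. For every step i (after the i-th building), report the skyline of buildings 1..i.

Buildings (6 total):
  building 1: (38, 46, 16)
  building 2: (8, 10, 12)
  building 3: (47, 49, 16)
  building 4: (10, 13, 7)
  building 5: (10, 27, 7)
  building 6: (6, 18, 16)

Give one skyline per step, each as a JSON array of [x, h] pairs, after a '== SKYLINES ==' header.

== SKYLINES ==
[[38,16],[46,0]]
[[8,12],[10,0],[38,16],[46,0]]
[[8,12],[10,0],[38,16],[46,0],[47,16],[49,0]]
[[8,12],[10,7],[13,0],[38,16],[46,0],[47,16],[49,0]]
[[8,12],[10,7],[27,0],[38,16],[46,0],[47,16],[49,0]]
[[6,16],[18,7],[27,0],[38,16],[46,0],[47,16],[49,0]]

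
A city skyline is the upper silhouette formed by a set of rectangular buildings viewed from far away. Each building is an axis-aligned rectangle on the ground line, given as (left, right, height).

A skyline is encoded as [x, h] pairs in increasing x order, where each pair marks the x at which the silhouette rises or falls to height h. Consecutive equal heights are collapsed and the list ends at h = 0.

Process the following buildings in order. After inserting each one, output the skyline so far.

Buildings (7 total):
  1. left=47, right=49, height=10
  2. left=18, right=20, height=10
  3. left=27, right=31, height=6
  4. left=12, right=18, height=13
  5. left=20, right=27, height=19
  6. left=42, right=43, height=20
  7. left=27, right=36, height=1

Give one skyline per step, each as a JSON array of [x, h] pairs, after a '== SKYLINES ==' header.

== SKYLINES ==
[[47,10],[49,0]]
[[18,10],[20,0],[47,10],[49,0]]
[[18,10],[20,0],[27,6],[31,0],[47,10],[49,0]]
[[12,13],[18,10],[20,0],[27,6],[31,0],[47,10],[49,0]]
[[12,13],[18,10],[20,19],[27,6],[31,0],[47,10],[49,0]]
[[12,13],[18,10],[20,19],[27,6],[31,0],[42,20],[43,0],[47,10],[49,0]]
[[12,13],[18,10],[20,19],[27,6],[31,1],[36,0],[42,20],[43,0],[47,10],[49,0]]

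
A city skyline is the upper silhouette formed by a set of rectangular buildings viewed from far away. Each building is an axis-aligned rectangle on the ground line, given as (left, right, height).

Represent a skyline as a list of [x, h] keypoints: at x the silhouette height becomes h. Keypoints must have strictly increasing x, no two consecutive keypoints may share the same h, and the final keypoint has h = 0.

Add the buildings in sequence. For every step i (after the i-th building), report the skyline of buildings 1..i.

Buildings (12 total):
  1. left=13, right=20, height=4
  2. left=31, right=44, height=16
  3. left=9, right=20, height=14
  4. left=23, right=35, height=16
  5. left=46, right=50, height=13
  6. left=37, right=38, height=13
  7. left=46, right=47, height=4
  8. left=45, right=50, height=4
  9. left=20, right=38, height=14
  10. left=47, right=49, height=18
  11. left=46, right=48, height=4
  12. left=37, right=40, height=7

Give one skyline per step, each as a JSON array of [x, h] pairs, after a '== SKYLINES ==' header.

== SKYLINES ==
[[13,4],[20,0]]
[[13,4],[20,0],[31,16],[44,0]]
[[9,14],[20,0],[31,16],[44,0]]
[[9,14],[20,0],[23,16],[44,0]]
[[9,14],[20,0],[23,16],[44,0],[46,13],[50,0]]
[[9,14],[20,0],[23,16],[44,0],[46,13],[50,0]]
[[9,14],[20,0],[23,16],[44,0],[46,13],[50,0]]
[[9,14],[20,0],[23,16],[44,0],[45,4],[46,13],[50,0]]
[[9,14],[23,16],[44,0],[45,4],[46,13],[50,0]]
[[9,14],[23,16],[44,0],[45,4],[46,13],[47,18],[49,13],[50,0]]
[[9,14],[23,16],[44,0],[45,4],[46,13],[47,18],[49,13],[50,0]]
[[9,14],[23,16],[44,0],[45,4],[46,13],[47,18],[49,13],[50,0]]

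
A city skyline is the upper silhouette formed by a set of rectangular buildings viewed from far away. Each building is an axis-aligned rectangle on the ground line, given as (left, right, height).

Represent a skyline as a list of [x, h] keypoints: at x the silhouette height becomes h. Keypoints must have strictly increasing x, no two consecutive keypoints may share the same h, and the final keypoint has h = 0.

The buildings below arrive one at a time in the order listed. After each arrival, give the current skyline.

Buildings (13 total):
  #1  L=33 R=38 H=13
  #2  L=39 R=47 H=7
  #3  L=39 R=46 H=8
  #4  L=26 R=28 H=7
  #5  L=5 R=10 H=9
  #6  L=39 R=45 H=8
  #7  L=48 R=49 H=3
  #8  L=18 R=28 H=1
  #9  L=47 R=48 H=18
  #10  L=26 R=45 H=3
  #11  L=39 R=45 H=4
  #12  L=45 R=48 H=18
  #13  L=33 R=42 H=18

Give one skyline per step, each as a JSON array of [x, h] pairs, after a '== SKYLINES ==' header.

== SKYLINES ==
[[33,13],[38,0]]
[[33,13],[38,0],[39,7],[47,0]]
[[33,13],[38,0],[39,8],[46,7],[47,0]]
[[26,7],[28,0],[33,13],[38,0],[39,8],[46,7],[47,0]]
[[5,9],[10,0],[26,7],[28,0],[33,13],[38,0],[39,8],[46,7],[47,0]]
[[5,9],[10,0],[26,7],[28,0],[33,13],[38,0],[39,8],[46,7],[47,0]]
[[5,9],[10,0],[26,7],[28,0],[33,13],[38,0],[39,8],[46,7],[47,0],[48,3],[49,0]]
[[5,9],[10,0],[18,1],[26,7],[28,0],[33,13],[38,0],[39,8],[46,7],[47,0],[48,3],[49,0]]
[[5,9],[10,0],[18,1],[26,7],[28,0],[33,13],[38,0],[39,8],[46,7],[47,18],[48,3],[49,0]]
[[5,9],[10,0],[18,1],[26,7],[28,3],[33,13],[38,3],[39,8],[46,7],[47,18],[48,3],[49,0]]
[[5,9],[10,0],[18,1],[26,7],[28,3],[33,13],[38,3],[39,8],[46,7],[47,18],[48,3],[49,0]]
[[5,9],[10,0],[18,1],[26,7],[28,3],[33,13],[38,3],[39,8],[45,18],[48,3],[49,0]]
[[5,9],[10,0],[18,1],[26,7],[28,3],[33,18],[42,8],[45,18],[48,3],[49,0]]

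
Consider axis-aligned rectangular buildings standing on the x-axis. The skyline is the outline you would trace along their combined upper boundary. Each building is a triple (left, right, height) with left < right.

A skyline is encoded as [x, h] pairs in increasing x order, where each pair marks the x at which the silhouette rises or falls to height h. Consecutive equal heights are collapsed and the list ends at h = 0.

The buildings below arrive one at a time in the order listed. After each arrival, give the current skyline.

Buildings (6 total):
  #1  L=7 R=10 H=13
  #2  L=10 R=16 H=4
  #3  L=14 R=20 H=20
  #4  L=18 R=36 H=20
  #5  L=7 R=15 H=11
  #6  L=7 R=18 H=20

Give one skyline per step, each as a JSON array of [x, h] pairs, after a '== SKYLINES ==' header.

== SKYLINES ==
[[7,13],[10,0]]
[[7,13],[10,4],[16,0]]
[[7,13],[10,4],[14,20],[20,0]]
[[7,13],[10,4],[14,20],[36,0]]
[[7,13],[10,11],[14,20],[36,0]]
[[7,20],[36,0]]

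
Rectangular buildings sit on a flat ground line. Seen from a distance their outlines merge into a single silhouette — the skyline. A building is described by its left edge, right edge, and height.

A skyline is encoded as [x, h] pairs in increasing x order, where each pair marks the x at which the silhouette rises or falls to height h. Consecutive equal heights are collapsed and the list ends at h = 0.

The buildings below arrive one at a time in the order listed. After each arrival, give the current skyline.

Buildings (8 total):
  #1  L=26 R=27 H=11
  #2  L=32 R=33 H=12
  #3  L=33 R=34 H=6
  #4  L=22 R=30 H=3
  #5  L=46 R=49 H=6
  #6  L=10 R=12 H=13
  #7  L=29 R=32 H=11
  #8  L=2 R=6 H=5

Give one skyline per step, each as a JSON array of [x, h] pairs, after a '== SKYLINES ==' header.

== SKYLINES ==
[[26,11],[27,0]]
[[26,11],[27,0],[32,12],[33,0]]
[[26,11],[27,0],[32,12],[33,6],[34,0]]
[[22,3],[26,11],[27,3],[30,0],[32,12],[33,6],[34,0]]
[[22,3],[26,11],[27,3],[30,0],[32,12],[33,6],[34,0],[46,6],[49,0]]
[[10,13],[12,0],[22,3],[26,11],[27,3],[30,0],[32,12],[33,6],[34,0],[46,6],[49,0]]
[[10,13],[12,0],[22,3],[26,11],[27,3],[29,11],[32,12],[33,6],[34,0],[46,6],[49,0]]
[[2,5],[6,0],[10,13],[12,0],[22,3],[26,11],[27,3],[29,11],[32,12],[33,6],[34,0],[46,6],[49,0]]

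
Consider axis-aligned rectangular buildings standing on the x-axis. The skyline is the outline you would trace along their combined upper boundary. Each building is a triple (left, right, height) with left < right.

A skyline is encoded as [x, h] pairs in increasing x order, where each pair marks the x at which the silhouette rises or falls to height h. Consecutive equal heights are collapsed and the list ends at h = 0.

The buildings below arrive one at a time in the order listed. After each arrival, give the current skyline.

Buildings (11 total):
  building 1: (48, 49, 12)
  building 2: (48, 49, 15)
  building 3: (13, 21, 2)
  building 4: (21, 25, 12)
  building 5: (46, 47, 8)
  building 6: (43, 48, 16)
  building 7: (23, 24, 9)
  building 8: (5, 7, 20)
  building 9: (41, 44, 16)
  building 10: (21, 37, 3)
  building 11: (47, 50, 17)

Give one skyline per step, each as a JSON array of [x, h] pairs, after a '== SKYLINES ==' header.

== SKYLINES ==
[[48,12],[49,0]]
[[48,15],[49,0]]
[[13,2],[21,0],[48,15],[49,0]]
[[13,2],[21,12],[25,0],[48,15],[49,0]]
[[13,2],[21,12],[25,0],[46,8],[47,0],[48,15],[49,0]]
[[13,2],[21,12],[25,0],[43,16],[48,15],[49,0]]
[[13,2],[21,12],[25,0],[43,16],[48,15],[49,0]]
[[5,20],[7,0],[13,2],[21,12],[25,0],[43,16],[48,15],[49,0]]
[[5,20],[7,0],[13,2],[21,12],[25,0],[41,16],[48,15],[49,0]]
[[5,20],[7,0],[13,2],[21,12],[25,3],[37,0],[41,16],[48,15],[49,0]]
[[5,20],[7,0],[13,2],[21,12],[25,3],[37,0],[41,16],[47,17],[50,0]]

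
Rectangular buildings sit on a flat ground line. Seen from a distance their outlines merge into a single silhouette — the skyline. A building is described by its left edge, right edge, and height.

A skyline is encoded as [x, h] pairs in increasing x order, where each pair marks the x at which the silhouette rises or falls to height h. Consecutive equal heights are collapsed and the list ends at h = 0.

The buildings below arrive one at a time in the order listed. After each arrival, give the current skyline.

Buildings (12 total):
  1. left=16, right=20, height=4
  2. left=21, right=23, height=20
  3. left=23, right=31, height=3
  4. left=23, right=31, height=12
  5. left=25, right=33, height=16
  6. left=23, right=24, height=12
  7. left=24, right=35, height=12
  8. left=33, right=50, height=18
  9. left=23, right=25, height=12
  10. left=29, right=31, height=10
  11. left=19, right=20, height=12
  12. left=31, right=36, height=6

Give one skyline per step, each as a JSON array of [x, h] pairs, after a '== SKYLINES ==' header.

== SKYLINES ==
[[16,4],[20,0]]
[[16,4],[20,0],[21,20],[23,0]]
[[16,4],[20,0],[21,20],[23,3],[31,0]]
[[16,4],[20,0],[21,20],[23,12],[31,0]]
[[16,4],[20,0],[21,20],[23,12],[25,16],[33,0]]
[[16,4],[20,0],[21,20],[23,12],[25,16],[33,0]]
[[16,4],[20,0],[21,20],[23,12],[25,16],[33,12],[35,0]]
[[16,4],[20,0],[21,20],[23,12],[25,16],[33,18],[50,0]]
[[16,4],[20,0],[21,20],[23,12],[25,16],[33,18],[50,0]]
[[16,4],[20,0],[21,20],[23,12],[25,16],[33,18],[50,0]]
[[16,4],[19,12],[20,0],[21,20],[23,12],[25,16],[33,18],[50,0]]
[[16,4],[19,12],[20,0],[21,20],[23,12],[25,16],[33,18],[50,0]]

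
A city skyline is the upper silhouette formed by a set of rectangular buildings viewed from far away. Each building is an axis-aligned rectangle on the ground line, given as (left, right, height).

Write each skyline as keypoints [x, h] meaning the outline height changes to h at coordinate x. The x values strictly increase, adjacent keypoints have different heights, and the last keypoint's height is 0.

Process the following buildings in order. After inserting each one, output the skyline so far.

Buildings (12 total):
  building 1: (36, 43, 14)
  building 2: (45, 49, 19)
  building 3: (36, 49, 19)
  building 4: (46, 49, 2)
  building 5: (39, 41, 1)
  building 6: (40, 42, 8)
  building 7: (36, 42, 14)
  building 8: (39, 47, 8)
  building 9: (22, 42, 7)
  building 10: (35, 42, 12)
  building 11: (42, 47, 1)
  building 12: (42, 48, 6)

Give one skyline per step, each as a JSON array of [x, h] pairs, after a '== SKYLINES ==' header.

== SKYLINES ==
[[36,14],[43,0]]
[[36,14],[43,0],[45,19],[49,0]]
[[36,19],[49,0]]
[[36,19],[49,0]]
[[36,19],[49,0]]
[[36,19],[49,0]]
[[36,19],[49,0]]
[[36,19],[49,0]]
[[22,7],[36,19],[49,0]]
[[22,7],[35,12],[36,19],[49,0]]
[[22,7],[35,12],[36,19],[49,0]]
[[22,7],[35,12],[36,19],[49,0]]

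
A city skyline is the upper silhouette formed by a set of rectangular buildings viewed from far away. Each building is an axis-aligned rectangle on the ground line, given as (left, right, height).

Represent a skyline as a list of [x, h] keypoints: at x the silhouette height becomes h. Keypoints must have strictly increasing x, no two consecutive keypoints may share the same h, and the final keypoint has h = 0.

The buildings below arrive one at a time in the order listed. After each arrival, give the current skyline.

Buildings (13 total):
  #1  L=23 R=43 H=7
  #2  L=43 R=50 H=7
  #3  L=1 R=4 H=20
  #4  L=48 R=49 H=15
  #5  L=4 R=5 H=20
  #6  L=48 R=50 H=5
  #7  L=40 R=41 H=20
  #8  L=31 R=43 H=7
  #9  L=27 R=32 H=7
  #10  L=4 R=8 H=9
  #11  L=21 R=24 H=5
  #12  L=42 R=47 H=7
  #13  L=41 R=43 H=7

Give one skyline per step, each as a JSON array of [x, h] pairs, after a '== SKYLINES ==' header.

== SKYLINES ==
[[23,7],[43,0]]
[[23,7],[50,0]]
[[1,20],[4,0],[23,7],[50,0]]
[[1,20],[4,0],[23,7],[48,15],[49,7],[50,0]]
[[1,20],[5,0],[23,7],[48,15],[49,7],[50,0]]
[[1,20],[5,0],[23,7],[48,15],[49,7],[50,0]]
[[1,20],[5,0],[23,7],[40,20],[41,7],[48,15],[49,7],[50,0]]
[[1,20],[5,0],[23,7],[40,20],[41,7],[48,15],[49,7],[50,0]]
[[1,20],[5,0],[23,7],[40,20],[41,7],[48,15],[49,7],[50,0]]
[[1,20],[5,9],[8,0],[23,7],[40,20],[41,7],[48,15],[49,7],[50,0]]
[[1,20],[5,9],[8,0],[21,5],[23,7],[40,20],[41,7],[48,15],[49,7],[50,0]]
[[1,20],[5,9],[8,0],[21,5],[23,7],[40,20],[41,7],[48,15],[49,7],[50,0]]
[[1,20],[5,9],[8,0],[21,5],[23,7],[40,20],[41,7],[48,15],[49,7],[50,0]]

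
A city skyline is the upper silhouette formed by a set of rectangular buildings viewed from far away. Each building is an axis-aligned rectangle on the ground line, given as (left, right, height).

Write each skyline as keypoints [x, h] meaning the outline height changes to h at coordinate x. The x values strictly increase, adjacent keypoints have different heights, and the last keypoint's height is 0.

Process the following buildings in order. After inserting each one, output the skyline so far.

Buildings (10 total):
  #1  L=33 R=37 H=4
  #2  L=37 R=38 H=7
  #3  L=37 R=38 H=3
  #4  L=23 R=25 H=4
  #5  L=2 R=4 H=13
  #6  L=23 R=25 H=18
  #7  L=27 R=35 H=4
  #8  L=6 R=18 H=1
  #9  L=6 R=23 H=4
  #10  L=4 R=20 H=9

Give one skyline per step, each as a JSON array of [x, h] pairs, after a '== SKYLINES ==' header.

== SKYLINES ==
[[33,4],[37,0]]
[[33,4],[37,7],[38,0]]
[[33,4],[37,7],[38,0]]
[[23,4],[25,0],[33,4],[37,7],[38,0]]
[[2,13],[4,0],[23,4],[25,0],[33,4],[37,7],[38,0]]
[[2,13],[4,0],[23,18],[25,0],[33,4],[37,7],[38,0]]
[[2,13],[4,0],[23,18],[25,0],[27,4],[37,7],[38,0]]
[[2,13],[4,0],[6,1],[18,0],[23,18],[25,0],[27,4],[37,7],[38,0]]
[[2,13],[4,0],[6,4],[23,18],[25,0],[27,4],[37,7],[38,0]]
[[2,13],[4,9],[20,4],[23,18],[25,0],[27,4],[37,7],[38,0]]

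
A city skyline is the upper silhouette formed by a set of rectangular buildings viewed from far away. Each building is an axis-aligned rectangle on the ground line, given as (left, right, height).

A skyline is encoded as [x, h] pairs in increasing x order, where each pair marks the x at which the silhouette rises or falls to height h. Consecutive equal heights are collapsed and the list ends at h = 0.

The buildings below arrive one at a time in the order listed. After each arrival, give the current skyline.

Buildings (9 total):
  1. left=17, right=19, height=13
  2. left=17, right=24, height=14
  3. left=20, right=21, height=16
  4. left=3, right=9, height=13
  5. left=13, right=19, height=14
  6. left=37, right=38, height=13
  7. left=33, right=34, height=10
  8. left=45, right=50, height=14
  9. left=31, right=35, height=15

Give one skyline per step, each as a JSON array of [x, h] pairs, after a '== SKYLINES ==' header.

== SKYLINES ==
[[17,13],[19,0]]
[[17,14],[24,0]]
[[17,14],[20,16],[21,14],[24,0]]
[[3,13],[9,0],[17,14],[20,16],[21,14],[24,0]]
[[3,13],[9,0],[13,14],[20,16],[21,14],[24,0]]
[[3,13],[9,0],[13,14],[20,16],[21,14],[24,0],[37,13],[38,0]]
[[3,13],[9,0],[13,14],[20,16],[21,14],[24,0],[33,10],[34,0],[37,13],[38,0]]
[[3,13],[9,0],[13,14],[20,16],[21,14],[24,0],[33,10],[34,0],[37,13],[38,0],[45,14],[50,0]]
[[3,13],[9,0],[13,14],[20,16],[21,14],[24,0],[31,15],[35,0],[37,13],[38,0],[45,14],[50,0]]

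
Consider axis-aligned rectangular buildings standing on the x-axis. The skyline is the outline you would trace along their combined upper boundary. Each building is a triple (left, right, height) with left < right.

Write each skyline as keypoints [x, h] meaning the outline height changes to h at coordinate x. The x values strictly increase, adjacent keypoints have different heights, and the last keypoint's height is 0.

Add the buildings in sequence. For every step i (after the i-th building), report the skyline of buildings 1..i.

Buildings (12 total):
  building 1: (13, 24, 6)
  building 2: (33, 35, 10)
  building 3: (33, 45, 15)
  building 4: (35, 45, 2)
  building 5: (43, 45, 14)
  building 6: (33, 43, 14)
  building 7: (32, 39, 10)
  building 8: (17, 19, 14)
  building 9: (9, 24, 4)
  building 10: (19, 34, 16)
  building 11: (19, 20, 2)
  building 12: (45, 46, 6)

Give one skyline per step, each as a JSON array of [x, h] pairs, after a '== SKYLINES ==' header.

== SKYLINES ==
[[13,6],[24,0]]
[[13,6],[24,0],[33,10],[35,0]]
[[13,6],[24,0],[33,15],[45,0]]
[[13,6],[24,0],[33,15],[45,0]]
[[13,6],[24,0],[33,15],[45,0]]
[[13,6],[24,0],[33,15],[45,0]]
[[13,6],[24,0],[32,10],[33,15],[45,0]]
[[13,6],[17,14],[19,6],[24,0],[32,10],[33,15],[45,0]]
[[9,4],[13,6],[17,14],[19,6],[24,0],[32,10],[33,15],[45,0]]
[[9,4],[13,6],[17,14],[19,16],[34,15],[45,0]]
[[9,4],[13,6],[17,14],[19,16],[34,15],[45,0]]
[[9,4],[13,6],[17,14],[19,16],[34,15],[45,6],[46,0]]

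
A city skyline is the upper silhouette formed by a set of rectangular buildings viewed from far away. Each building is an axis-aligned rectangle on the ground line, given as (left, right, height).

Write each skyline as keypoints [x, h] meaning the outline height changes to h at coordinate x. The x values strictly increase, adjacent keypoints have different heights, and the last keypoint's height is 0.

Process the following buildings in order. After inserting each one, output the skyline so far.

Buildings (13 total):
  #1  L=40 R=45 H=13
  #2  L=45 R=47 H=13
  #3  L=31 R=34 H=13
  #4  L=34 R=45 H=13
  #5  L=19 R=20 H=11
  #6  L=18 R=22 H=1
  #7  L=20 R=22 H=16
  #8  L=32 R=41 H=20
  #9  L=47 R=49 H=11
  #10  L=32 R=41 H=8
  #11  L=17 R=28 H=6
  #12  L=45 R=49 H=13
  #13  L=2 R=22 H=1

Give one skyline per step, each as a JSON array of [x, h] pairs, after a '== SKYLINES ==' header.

== SKYLINES ==
[[40,13],[45,0]]
[[40,13],[47,0]]
[[31,13],[34,0],[40,13],[47,0]]
[[31,13],[47,0]]
[[19,11],[20,0],[31,13],[47,0]]
[[18,1],[19,11],[20,1],[22,0],[31,13],[47,0]]
[[18,1],[19,11],[20,16],[22,0],[31,13],[47,0]]
[[18,1],[19,11],[20,16],[22,0],[31,13],[32,20],[41,13],[47,0]]
[[18,1],[19,11],[20,16],[22,0],[31,13],[32,20],[41,13],[47,11],[49,0]]
[[18,1],[19,11],[20,16],[22,0],[31,13],[32,20],[41,13],[47,11],[49,0]]
[[17,6],[19,11],[20,16],[22,6],[28,0],[31,13],[32,20],[41,13],[47,11],[49,0]]
[[17,6],[19,11],[20,16],[22,6],[28,0],[31,13],[32,20],[41,13],[49,0]]
[[2,1],[17,6],[19,11],[20,16],[22,6],[28,0],[31,13],[32,20],[41,13],[49,0]]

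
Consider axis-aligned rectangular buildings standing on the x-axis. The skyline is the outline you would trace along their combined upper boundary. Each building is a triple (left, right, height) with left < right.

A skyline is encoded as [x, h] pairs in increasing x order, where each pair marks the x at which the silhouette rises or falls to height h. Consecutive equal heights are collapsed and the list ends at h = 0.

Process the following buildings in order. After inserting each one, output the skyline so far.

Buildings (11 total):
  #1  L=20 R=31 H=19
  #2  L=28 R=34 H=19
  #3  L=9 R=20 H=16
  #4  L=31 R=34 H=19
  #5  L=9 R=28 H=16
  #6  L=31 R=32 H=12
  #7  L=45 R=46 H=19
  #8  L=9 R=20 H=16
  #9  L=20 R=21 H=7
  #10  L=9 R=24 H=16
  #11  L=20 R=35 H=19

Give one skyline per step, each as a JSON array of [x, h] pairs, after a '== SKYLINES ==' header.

== SKYLINES ==
[[20,19],[31,0]]
[[20,19],[34,0]]
[[9,16],[20,19],[34,0]]
[[9,16],[20,19],[34,0]]
[[9,16],[20,19],[34,0]]
[[9,16],[20,19],[34,0]]
[[9,16],[20,19],[34,0],[45,19],[46,0]]
[[9,16],[20,19],[34,0],[45,19],[46,0]]
[[9,16],[20,19],[34,0],[45,19],[46,0]]
[[9,16],[20,19],[34,0],[45,19],[46,0]]
[[9,16],[20,19],[35,0],[45,19],[46,0]]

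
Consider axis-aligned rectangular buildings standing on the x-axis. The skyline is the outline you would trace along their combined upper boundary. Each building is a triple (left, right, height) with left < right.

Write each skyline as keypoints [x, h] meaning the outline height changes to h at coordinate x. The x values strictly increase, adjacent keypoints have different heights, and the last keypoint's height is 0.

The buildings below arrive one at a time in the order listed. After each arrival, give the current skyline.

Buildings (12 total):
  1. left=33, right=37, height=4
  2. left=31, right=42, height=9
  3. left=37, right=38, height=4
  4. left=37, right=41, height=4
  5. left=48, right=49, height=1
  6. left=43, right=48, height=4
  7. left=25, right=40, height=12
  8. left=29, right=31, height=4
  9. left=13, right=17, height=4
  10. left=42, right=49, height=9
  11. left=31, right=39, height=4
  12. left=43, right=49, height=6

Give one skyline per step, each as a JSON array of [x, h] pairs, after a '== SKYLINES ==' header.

== SKYLINES ==
[[33,4],[37,0]]
[[31,9],[42,0]]
[[31,9],[42,0]]
[[31,9],[42,0]]
[[31,9],[42,0],[48,1],[49,0]]
[[31,9],[42,0],[43,4],[48,1],[49,0]]
[[25,12],[40,9],[42,0],[43,4],[48,1],[49,0]]
[[25,12],[40,9],[42,0],[43,4],[48,1],[49,0]]
[[13,4],[17,0],[25,12],[40,9],[42,0],[43,4],[48,1],[49,0]]
[[13,4],[17,0],[25,12],[40,9],[49,0]]
[[13,4],[17,0],[25,12],[40,9],[49,0]]
[[13,4],[17,0],[25,12],[40,9],[49,0]]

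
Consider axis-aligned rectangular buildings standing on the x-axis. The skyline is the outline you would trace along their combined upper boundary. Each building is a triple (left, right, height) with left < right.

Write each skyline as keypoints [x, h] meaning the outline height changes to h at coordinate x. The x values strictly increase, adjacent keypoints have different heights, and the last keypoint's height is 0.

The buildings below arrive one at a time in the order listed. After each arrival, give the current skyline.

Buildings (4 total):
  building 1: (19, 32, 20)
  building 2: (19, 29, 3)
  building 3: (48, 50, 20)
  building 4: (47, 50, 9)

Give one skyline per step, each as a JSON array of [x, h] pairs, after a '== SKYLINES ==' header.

== SKYLINES ==
[[19,20],[32,0]]
[[19,20],[32,0]]
[[19,20],[32,0],[48,20],[50,0]]
[[19,20],[32,0],[47,9],[48,20],[50,0]]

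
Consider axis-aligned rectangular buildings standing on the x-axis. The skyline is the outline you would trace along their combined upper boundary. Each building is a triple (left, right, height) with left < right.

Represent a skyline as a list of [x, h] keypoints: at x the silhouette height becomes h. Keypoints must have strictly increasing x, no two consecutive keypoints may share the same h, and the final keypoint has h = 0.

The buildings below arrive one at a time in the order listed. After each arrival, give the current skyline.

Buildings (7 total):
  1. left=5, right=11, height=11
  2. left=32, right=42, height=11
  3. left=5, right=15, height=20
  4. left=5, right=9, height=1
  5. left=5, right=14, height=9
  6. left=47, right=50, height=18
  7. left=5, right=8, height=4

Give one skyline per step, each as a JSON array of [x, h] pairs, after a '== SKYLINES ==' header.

== SKYLINES ==
[[5,11],[11,0]]
[[5,11],[11,0],[32,11],[42,0]]
[[5,20],[15,0],[32,11],[42,0]]
[[5,20],[15,0],[32,11],[42,0]]
[[5,20],[15,0],[32,11],[42,0]]
[[5,20],[15,0],[32,11],[42,0],[47,18],[50,0]]
[[5,20],[15,0],[32,11],[42,0],[47,18],[50,0]]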